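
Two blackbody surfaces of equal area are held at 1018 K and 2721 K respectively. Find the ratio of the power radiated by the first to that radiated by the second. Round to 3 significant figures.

P₁/P₂ ≈ 0.0196

With equal areas, P₁/P₂ = (T₁/T₂)⁴ = (1018/2721)⁴ = 0.0196.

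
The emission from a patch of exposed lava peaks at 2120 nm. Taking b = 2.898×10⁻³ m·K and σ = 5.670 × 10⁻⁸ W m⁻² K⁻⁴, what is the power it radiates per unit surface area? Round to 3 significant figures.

I ≈ 1.98×10⁵ W/m²

Wien's law: T = b/λ_max = 2.898×10⁻³/2.120×10⁻⁶ = 1366.98 K.
Then I = σT⁴ = 5.670×10⁻⁸×(1366.98)⁴ = 1.98×10⁵ W/m².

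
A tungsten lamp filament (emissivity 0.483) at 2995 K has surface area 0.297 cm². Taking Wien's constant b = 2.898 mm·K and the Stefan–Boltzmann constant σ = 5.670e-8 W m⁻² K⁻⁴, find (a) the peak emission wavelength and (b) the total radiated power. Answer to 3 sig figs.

(a) λ_max = b/T = 2.898×10⁻³/2995 = 9.676×10⁻⁷ m = 968 nm.
Area A = 0.297 cm² = 2.97×10⁻⁵ m².
(b) P = εσAT⁴ = 0.483×5.670×10⁻⁸×2.97×10⁻⁵×(2995)⁴ = 65.4 W.

λ_max ≈ 968 nm; P ≈ 65.4 W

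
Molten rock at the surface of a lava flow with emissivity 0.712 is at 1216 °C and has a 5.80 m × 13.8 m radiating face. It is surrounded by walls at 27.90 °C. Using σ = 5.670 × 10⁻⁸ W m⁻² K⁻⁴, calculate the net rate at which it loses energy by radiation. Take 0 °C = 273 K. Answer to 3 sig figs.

Net loss ≈ 1.59×10⁷ W

T = 1216 °C + 273 = 1489 K.
Surroundings: T = 27.90 °C + 273 = 300.90 K.
Area A = 5.80 × 13.8 = 80.04 m².
Net radiated power P_net = εσA(T⁴ − T₀⁴) = 0.712×5.670×10⁻⁸×80.04×(1489⁴ − 300.90⁴).
T⁴ − T₀⁴ = 4.91563×10¹² − 8.19764×10⁹ = 4.90743×10¹² K⁴, so P_net = 1.59×10⁷ W.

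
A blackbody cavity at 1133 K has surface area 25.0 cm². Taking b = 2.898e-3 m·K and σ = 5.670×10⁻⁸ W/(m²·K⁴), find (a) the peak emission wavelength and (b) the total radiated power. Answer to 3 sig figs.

λ_max ≈ 2.56 μm; P ≈ 234 W

(a) λ_max = b/T = 2.898×10⁻³/1133 = 2.558×10⁻⁶ m = 2.56 μm.
Area A = 25.0 cm² = 2.50×10⁻³ m².
(b) P = σAT⁴ = 5.670×10⁻⁸×2.50×10⁻³×(1133)⁴ = 234 W.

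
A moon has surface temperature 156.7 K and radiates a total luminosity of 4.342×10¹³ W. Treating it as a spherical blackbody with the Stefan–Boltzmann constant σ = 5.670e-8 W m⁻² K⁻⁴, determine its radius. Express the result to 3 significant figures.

R ≈ 3.18×10⁵ m

L = 4πR²σT⁴ ⇒ R = √(L/(4πσT⁴)).
σT⁴ = 34.1868 W/m², so R = √(4.342×10¹³/(4π×34.1868)) = 3.18×10⁵ m.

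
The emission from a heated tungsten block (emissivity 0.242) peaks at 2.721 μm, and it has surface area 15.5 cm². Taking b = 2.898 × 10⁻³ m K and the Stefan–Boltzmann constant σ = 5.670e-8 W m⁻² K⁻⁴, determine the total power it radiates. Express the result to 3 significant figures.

P ≈ 27.4 W

Wien's law: T = b/λ_max = 2.898×10⁻³/2.721×10⁻⁶ = 1065.05 K.
Area A = 15.5 cm² = 1.55×10⁻³ m².
Then P = εσAT⁴ = 0.242×5.670×10⁻⁸×1.55×10⁻³×(1065.05)⁴ = 27.4 W.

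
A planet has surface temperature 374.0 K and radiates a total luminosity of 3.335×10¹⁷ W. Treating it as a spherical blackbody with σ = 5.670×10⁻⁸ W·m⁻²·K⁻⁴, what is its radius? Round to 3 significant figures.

R ≈ 4.89×10⁶ m

L = 4πR²σT⁴ ⇒ R = √(L/(4πσT⁴)).
σT⁴ = 1109.35 W/m², so R = √(3.335×10¹⁷/(4π×1109.35)) = 4.89×10⁶ m.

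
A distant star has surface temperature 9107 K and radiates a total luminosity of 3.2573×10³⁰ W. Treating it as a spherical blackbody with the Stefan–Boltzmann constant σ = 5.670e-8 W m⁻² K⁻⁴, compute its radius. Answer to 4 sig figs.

L = 4πR²σT⁴ ⇒ R = √(L/(4πσT⁴)).
σT⁴ = 3.90018×10⁸ W/m², so R = √(3.2573×10³⁰/(4π×3.90018×10⁸)) = 2.578×10¹⁰ m.

R ≈ 2.578×10¹⁰ m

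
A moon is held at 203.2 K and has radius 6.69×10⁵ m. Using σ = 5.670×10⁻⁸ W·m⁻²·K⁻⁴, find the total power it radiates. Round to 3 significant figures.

Surface area A = 4πR² = 4π(6.69×10⁵ m)² = 5.62422×10¹² m².
P = σAT⁴ = 5.670×10⁻⁸ × 5.62422×10¹² × (203.2)⁴ = 5.44×10¹⁴ W.

P ≈ 5.44×10¹⁴ W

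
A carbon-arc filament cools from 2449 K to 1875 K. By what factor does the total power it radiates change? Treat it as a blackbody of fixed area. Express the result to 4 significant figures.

P ∝ T⁴, so P₂/P₁ = (T₂/T₁)⁴ = (1875/2449)⁴ = (0.765619)⁴ = 0.3436.

P₂/P₁ ≈ 0.3436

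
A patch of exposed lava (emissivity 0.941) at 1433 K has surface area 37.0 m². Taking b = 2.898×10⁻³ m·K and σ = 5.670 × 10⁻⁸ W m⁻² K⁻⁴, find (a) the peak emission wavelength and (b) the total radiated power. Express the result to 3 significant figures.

λ_max ≈ 2.02×10³ nm; P ≈ 8.32×10⁶ W

(a) λ_max = b/T = 2.898×10⁻³/1433 = 2.022×10⁻⁶ m = 2.02×10³ nm.
Area A = 37.0 m².
(b) P = εσAT⁴ = 0.941×5.670×10⁻⁸×37.0×(1433)⁴ = 8.32×10⁶ W.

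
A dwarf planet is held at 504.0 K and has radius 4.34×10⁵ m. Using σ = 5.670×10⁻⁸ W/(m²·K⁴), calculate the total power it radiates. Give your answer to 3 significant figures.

P ≈ 8.66×10¹⁵ W

Surface area A = 4πR² = 4π(4.34×10⁵ m)² = 2.36695×10¹² m².
P = σAT⁴ = 5.670×10⁻⁸ × 2.36695×10¹² × (504.0)⁴ = 8.66×10¹⁵ W.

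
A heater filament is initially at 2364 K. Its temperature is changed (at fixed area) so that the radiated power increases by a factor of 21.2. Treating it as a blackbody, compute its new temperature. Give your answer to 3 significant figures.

T₂ ≈ 5.07×10³ K

P ∝ T⁴, so T₂/T₁ = (P₂/P₁)^(1/4) = (21.2)^(1/4) = 2.14577.
T₂ = 2364 × 2.14577 = 5.07×10³ K.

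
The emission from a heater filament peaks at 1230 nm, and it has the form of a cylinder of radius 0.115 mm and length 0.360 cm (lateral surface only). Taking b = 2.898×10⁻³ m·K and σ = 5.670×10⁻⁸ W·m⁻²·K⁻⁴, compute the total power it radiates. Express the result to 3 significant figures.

P ≈ 4.55 W

Wien's law: T = b/λ_max = 2.898×10⁻³/1.230×10⁻⁶ = 2356.10 K.
Lateral area A = 2πrL = 2π×1.15×10⁻⁴×3.60×10⁻³ = 2.60124×10⁻⁶ m².
Then P = σAT⁴ = 5.670×10⁻⁸×2.60124×10⁻⁶×(2356.10)⁴ = 4.55 W.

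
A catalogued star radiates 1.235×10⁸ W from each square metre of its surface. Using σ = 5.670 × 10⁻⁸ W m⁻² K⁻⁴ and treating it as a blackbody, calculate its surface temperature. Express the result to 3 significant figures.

I = σT⁴, so T = (I/σ)^(1/4) = (1.235×10⁸/(5.670×10⁻⁸))^(1/4) = 6.83×10³ K.

T ≈ 6.83×10³ K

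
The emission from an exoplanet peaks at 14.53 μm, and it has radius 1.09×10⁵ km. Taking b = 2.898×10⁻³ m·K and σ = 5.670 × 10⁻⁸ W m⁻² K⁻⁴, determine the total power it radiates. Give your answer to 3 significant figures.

Wien's law: T = b/λ_max = 2.898×10⁻³/1.453×10⁻⁵ = 199.449 K.
Surface area A = 4πR² = 4π(1.09×10⁸ m)² = 1.49301×10¹⁷ m².
Then P = σAT⁴ = 5.670×10⁻⁸×1.49301×10¹⁷×(199.449)⁴ = 1.34×10¹⁹ W.

P ≈ 1.34×10¹⁹ W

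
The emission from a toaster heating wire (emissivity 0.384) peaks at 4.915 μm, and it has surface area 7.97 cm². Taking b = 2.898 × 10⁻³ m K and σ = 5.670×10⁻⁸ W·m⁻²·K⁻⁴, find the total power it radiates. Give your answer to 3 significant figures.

Wien's law: T = b/λ_max = 2.898×10⁻³/4.915×10⁻⁶ = 589.624 K.
Area A = 7.97 cm² = 7.97×10⁻⁴ m².
Then P = εσAT⁴ = 0.384×5.670×10⁻⁸×7.97×10⁻⁴×(589.624)⁴ = 2.10 W.

P ≈ 2.10 W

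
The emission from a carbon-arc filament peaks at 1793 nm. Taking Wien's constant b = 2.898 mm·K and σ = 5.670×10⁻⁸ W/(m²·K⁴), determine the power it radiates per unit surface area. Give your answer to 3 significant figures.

Wien's law: T = b/λ_max = 2.898×10⁻³/1.793×10⁻⁶ = 1616.29 K.
Then I = σT⁴ = 5.670×10⁻⁸×(1616.29)⁴ = 3.87×10⁵ W/m².

I ≈ 3.87×10⁵ W/m²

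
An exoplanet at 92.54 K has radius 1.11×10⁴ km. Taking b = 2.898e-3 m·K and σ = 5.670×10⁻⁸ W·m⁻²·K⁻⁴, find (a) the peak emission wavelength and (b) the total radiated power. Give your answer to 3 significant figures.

λ_max ≈ 31.3 μm; P ≈ 6.44×10¹⁵ W

(a) λ_max = b/T = 2.898×10⁻³/92.54 = 3.132×10⁻⁵ m = 31.3 μm.
Surface area A = 4πR² = 4π(1.11×10⁷ m)² = 1.54830×10¹⁵ m².
(b) P = σAT⁴ = 5.670×10⁻⁸×1.54830×10¹⁵×(92.54)⁴ = 6.44×10¹⁵ W.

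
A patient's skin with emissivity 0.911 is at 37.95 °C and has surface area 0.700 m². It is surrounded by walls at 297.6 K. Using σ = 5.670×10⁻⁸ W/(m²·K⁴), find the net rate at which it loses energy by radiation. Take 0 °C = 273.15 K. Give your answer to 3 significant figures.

T = 37.95 °C + 273.15 = 311.10 K.
Area A = 0.700 m².
Net radiated power P_net = εσA(T⁴ − T₀⁴) = 0.911×5.670×10⁻⁸×0.700×(311.10⁴ − 297.6⁴).
T⁴ − T₀⁴ = 9.36699×10⁹ − 7.84389×10⁹ = 1.52310×10⁹ K⁴, so P_net = 55.1 W.

Net loss ≈ 55.1 W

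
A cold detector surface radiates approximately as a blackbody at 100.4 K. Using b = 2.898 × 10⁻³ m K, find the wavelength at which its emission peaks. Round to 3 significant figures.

Wien's displacement law: λ_max = b/T = (2.898×10⁻³ m·K)/(100.4 K) = 2.886×10⁻⁵ m.
That is 28.9 μm, in the infrared range.

λ_max ≈ 28.9 μm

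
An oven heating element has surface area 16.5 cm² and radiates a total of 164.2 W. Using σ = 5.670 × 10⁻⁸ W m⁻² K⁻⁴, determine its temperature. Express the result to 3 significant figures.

T ≈ 1.15×10³ K

Area A = 16.5 cm² = 1.65×10⁻³ m².
P = σAT⁴ ⇒ T = (P/(σA))^(1/4) = (164.2/(5.670×10⁻⁸×1.65×10⁻³))^(1/4) = 1.15×10³ K.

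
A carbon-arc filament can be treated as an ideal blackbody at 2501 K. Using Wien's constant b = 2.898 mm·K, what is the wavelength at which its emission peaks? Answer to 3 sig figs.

Wien's displacement law: λ_max = b/T = (2.898×10⁻³ m·K)/(2501 K) = 1.159×10⁻⁶ m.
That is 1.16×10³ nm, in the infrared range.

λ_max ≈ 1.16×10³ nm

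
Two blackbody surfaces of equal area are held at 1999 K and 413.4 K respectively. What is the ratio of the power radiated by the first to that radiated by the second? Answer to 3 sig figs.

With equal areas, P₁/P₂ = (T₁/T₂)⁴ = (1999/413.4)⁴ = 547.

P₁/P₂ ≈ 547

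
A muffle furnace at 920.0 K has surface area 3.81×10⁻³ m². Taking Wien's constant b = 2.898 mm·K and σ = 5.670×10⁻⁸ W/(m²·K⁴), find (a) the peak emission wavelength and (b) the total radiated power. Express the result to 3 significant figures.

(a) λ_max = b/T = 2.898×10⁻³/920.0 = 3.150×10⁻⁶ m = 3.15 μm.
Area A = 3.81×10⁻³ m².
(b) P = σAT⁴ = 5.670×10⁻⁸×3.81×10⁻³×(920.0)⁴ = 155 W.

λ_max ≈ 3.15 μm; P ≈ 155 W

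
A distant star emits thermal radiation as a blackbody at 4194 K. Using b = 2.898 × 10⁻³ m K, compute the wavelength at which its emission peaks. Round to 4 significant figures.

λ_max ≈ 691.0 nm

Wien's displacement law: λ_max = b/T = (2.898×10⁻³ m·K)/(4194 K) = 6.9099×10⁻⁷ m.
That is 691.0 nm, in the visible range.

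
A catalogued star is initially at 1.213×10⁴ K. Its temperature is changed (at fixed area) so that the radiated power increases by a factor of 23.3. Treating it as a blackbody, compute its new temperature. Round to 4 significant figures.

P ∝ T⁴, so T₂/T₁ = (P₂/P₁)^(1/4) = (23.3)^(1/4) = 2.19705.
T₂ = 1.213×10⁴ × 2.19705 = 2.665×10⁴ K.

T₂ ≈ 2.665×10⁴ K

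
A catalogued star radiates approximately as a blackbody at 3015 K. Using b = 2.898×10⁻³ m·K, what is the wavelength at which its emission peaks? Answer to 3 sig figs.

λ_max ≈ 961 nm

Wien's displacement law: λ_max = b/T = (2.898×10⁻³ m·K)/(3015 K) = 9.612×10⁻⁷ m.
That is 961 nm, in the infrared range.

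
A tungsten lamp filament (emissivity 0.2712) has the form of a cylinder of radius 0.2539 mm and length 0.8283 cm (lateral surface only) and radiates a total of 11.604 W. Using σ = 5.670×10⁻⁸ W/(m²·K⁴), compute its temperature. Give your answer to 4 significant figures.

Lateral area A = 2πrL = 2π×2.539×10⁻⁴×8.283×10⁻³ = 1.32139×10⁻⁵ m².
P = εσAT⁴ ⇒ T = (P/(εσA))^(1/4) = (11.604/(0.2712×5.670×10⁻⁸×1.32139×10⁻⁵))^(1/4) = 2749 K.

T ≈ 2749 K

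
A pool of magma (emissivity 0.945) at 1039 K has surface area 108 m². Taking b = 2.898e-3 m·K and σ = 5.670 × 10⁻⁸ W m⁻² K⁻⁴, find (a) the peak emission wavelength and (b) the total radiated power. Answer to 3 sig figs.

λ_max ≈ 2.79×10³ nm; P ≈ 6.74×10⁶ W

(a) λ_max = b/T = 2.898×10⁻³/1039 = 2.789×10⁻⁶ m = 2.79×10³ nm.
Area A = 108 m².
(b) P = εσAT⁴ = 0.945×5.670×10⁻⁸×108×(1039)⁴ = 6.74×10⁶ W.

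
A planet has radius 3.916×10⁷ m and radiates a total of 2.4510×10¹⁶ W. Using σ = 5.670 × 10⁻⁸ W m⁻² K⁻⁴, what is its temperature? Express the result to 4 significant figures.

Surface area A = 4πR² = 4π(3.916×10⁷ m)² = 1.92706×10¹⁶ m².
P = σAT⁴ ⇒ T = (P/(σA))^(1/4) = (2.4510×10¹⁶/(5.670×10⁻⁸×1.92706×10¹⁶))^(1/4) = 68.82 K.

T ≈ 68.82 K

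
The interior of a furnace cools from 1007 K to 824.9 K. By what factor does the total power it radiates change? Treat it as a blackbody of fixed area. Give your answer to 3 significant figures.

P ∝ T⁴, so P₂/P₁ = (T₂/T₁)⁴ = (824.9/1007)⁴ = (0.819166)⁴ = 0.450.

P₂/P₁ ≈ 0.450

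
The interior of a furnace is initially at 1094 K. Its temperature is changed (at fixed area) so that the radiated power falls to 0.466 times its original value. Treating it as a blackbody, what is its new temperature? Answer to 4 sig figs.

P ∝ T⁴, so T₂/T₁ = (P₂/P₁)^(1/4) = (0.466)^(1/4) = 0.826221.
T₂ = 1094 × 0.826221 = 903.9 K.

T₂ ≈ 903.9 K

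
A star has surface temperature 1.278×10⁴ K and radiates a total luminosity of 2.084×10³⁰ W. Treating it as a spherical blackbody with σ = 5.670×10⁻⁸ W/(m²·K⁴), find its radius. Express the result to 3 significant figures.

R ≈ 1.05×10¹⁰ m

L = 4πR²σT⁴ ⇒ R = √(L/(4πσT⁴)).
σT⁴ = 1.51254×10⁹ W/m², so R = √(2.084×10³⁰/(4π×1.51254×10⁹)) = 1.05×10¹⁰ m.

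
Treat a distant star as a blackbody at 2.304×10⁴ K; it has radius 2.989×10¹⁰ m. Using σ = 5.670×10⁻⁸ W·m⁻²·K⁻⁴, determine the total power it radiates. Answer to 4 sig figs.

P ≈ 1.794×10³² W

Surface area A = 4πR² = 4π(2.989×10¹⁰ m)² = 1.12269×10²² m².
P = σAT⁴ = 5.670×10⁻⁸ × 1.12269×10²² × (2.304×10⁴)⁴ = 1.794×10³² W.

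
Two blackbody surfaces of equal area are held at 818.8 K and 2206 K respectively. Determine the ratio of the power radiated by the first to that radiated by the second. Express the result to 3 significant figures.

P₁/P₂ ≈ 0.0190

With equal areas, P₁/P₂ = (T₁/T₂)⁴ = (818.8/2206)⁴ = 0.0190.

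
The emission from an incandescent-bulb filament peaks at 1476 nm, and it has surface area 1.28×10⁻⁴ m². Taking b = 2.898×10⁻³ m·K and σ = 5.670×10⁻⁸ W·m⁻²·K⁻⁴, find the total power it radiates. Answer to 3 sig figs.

P ≈ 108 W

Wien's law: T = b/λ_max = 2.898×10⁻³/1.476×10⁻⁶ = 1963.41 K.
Area A = 1.28×10⁻⁴ m².
Then P = σAT⁴ = 5.670×10⁻⁸×1.28×10⁻⁴×(1963.41)⁴ = 108 W.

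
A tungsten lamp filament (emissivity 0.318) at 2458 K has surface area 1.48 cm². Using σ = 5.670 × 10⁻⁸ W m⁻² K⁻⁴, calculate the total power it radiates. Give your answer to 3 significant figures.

P ≈ 97.4 W

Area A = 1.48 cm² = 1.48×10⁻⁴ m².
P = εσAT⁴ = 0.318 × 5.670×10⁻⁸ × 1.48×10⁻⁴ × (2458)⁴ = 97.4 W.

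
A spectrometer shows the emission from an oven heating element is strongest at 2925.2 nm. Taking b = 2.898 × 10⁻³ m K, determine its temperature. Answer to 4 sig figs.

Wien's law gives T = b/λ_max = (2.898×10⁻³ m·K)/(2.9252×10⁻⁶ m) = 990.7 K.

T ≈ 990.7 K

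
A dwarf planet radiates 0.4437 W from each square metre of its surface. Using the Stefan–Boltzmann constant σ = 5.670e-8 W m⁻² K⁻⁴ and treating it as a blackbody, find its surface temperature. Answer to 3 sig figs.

T ≈ 52.9 K

I = σT⁴, so T = (I/σ)^(1/4) = (0.4437/(5.670×10⁻⁸))^(1/4) = 52.9 K.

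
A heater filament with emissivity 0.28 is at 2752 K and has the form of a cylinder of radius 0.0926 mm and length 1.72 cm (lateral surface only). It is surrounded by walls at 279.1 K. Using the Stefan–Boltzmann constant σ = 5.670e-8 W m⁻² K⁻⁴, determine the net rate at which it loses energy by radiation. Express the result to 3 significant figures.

Net loss ≈ 9.11 W

Lateral area A = 2πrL = 2π×9.26×10⁻⁵×0.0172 = 1.00074×10⁻⁵ m².
Net radiated power P_net = εσA(T⁴ − T₀⁴) = 0.28×5.670×10⁻⁸×1.00074×10⁻⁵×(2752⁴ − 279.1⁴).
T⁴ − T₀⁴ = 5.73580×10¹³ − 6.06791×10⁹ = 5.73519×10¹³ K⁴, so P_net = 9.11 W.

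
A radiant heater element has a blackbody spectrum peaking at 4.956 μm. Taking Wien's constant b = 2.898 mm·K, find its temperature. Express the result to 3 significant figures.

T ≈ 585 K

Wien's law gives T = b/λ_max = (2.898×10⁻³ m·K)/(4.956×10⁻⁶ m) = 585 K.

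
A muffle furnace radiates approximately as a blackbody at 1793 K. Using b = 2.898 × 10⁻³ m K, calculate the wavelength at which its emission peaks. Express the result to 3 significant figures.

Wien's displacement law: λ_max = b/T = (2.898×10⁻³ m·K)/(1793 K) = 1.616×10⁻⁶ m.
That is 1.62 μm, in the infrared range.

λ_max ≈ 1.62 μm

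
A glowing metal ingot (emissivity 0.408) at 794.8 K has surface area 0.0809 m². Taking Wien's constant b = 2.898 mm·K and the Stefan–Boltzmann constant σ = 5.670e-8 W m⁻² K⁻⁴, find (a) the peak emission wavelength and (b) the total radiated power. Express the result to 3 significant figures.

(a) λ_max = b/T = 2.898×10⁻³/794.8 = 3.646×10⁻⁶ m = 3.65 μm.
Area A = 0.0809 m².
(b) P = εσAT⁴ = 0.408×5.670×10⁻⁸×0.0809×(794.8)⁴ = 747 W.

λ_max ≈ 3.65 μm; P ≈ 747 W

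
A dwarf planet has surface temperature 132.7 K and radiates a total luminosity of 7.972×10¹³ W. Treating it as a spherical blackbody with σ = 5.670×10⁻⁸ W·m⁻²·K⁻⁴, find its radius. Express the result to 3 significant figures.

L = 4πR²σT⁴ ⇒ R = √(L/(4πσT⁴)).
σT⁴ = 17.5819 W/m², so R = √(7.972×10¹³/(4π×17.5819)) = 6.01×10⁵ m.

R ≈ 6.01×10⁵ m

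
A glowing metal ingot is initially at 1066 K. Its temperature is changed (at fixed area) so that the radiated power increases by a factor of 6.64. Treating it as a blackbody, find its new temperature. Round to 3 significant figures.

P ∝ T⁴, so T₂/T₁ = (P₂/P₁)^(1/4) = (6.64)^(1/4) = 1.60525.
T₂ = 1066 × 1.60525 = 1.71×10³ K.

T₂ ≈ 1.71×10³ K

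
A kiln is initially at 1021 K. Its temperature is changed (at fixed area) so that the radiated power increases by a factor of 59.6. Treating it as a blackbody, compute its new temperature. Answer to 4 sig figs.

T₂ ≈ 2837 K

P ∝ T⁴, so T₂/T₁ = (P₂/P₁)^(1/4) = (59.6)^(1/4) = 2.77851.
T₂ = 1021 × 2.77851 = 2837 K.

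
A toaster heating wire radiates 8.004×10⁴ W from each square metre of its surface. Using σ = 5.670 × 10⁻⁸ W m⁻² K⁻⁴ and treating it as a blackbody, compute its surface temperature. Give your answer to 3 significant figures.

I = σT⁴, so T = (I/σ)^(1/4) = (8.004×10⁴/(5.670×10⁻⁸))^(1/4) = 1.09×10³ K.

T ≈ 1.09×10³ K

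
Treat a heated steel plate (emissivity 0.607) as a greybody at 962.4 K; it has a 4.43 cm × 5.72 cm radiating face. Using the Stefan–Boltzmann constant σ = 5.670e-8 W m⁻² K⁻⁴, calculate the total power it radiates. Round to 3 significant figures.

Area A = 0.0443 × 0.0572 = 2.53396×10⁻³ m².
P = εσAT⁴ = 0.607 × 5.670×10⁻⁸ × 2.53396×10⁻³ × (962.4)⁴ = 74.8 W.

P ≈ 74.8 W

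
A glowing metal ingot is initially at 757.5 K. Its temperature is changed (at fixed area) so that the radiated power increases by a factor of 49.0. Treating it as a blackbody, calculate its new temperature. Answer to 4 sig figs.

P ∝ T⁴, so T₂/T₁ = (P₂/P₁)^(1/4) = (49.0)^(1/4) = 2.64575.
T₂ = 757.5 × 2.64575 = 2004 K.

T₂ ≈ 2004 K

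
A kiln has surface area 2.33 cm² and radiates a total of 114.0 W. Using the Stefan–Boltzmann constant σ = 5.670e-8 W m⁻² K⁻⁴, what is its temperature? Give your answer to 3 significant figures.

Area A = 2.33 cm² = 2.33×10⁻⁴ m².
P = σAT⁴ ⇒ T = (P/(σA))^(1/4) = (114.0/(5.670×10⁻⁸×2.33×10⁻⁴))^(1/4) = 1.71×10³ K.

T ≈ 1.71×10³ K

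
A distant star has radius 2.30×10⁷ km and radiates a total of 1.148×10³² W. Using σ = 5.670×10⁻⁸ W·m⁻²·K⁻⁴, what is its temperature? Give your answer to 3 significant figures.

T ≈ 2.35×10⁴ K

Surface area A = 4πR² = 4π(2.30×10¹⁰ m)² = 6.64761×10²¹ m².
P = σAT⁴ ⇒ T = (P/(σA))^(1/4) = (1.148×10³²/(5.670×10⁻⁸×6.64761×10²¹))^(1/4) = 2.35×10⁴ K.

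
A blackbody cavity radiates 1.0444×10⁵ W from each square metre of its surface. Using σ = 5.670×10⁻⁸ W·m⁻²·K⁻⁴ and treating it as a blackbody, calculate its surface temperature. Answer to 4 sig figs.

T ≈ 1165 K

I = σT⁴, so T = (I/σ)^(1/4) = (1.0444×10⁵/(5.670×10⁻⁸))^(1/4) = 1165 K.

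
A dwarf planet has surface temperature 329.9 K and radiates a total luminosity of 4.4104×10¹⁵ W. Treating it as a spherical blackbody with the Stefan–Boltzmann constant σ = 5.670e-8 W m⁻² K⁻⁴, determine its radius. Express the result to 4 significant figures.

R ≈ 7.229×10⁵ m

L = 4πR²σT⁴ ⇒ R = √(L/(4πσT⁴)).
σT⁴ = 671.603 W/m², so R = √(4.4104×10¹⁵/(4π×671.603)) = 7.229×10⁵ m.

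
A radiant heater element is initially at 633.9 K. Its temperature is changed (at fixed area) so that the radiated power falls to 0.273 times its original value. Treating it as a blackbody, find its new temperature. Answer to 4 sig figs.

P ∝ T⁴, so T₂/T₁ = (P₂/P₁)^(1/4) = (0.273)^(1/4) = 0.722837.
T₂ = 633.9 × 0.722837 = 458.2 K.

T₂ ≈ 458.2 K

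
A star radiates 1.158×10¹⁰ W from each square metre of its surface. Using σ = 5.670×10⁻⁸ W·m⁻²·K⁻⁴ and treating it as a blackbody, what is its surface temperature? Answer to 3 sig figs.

I = σT⁴, so T = (I/σ)^(1/4) = (1.158×10¹⁰/(5.670×10⁻⁸))^(1/4) = 2.13×10⁴ K.

T ≈ 2.13×10⁴ K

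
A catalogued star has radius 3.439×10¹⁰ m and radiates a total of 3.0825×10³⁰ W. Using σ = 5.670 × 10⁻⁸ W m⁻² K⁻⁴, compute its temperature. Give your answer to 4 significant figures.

T ≈ 7777 K

Surface area A = 4πR² = 4π(3.439×10¹⁰ m)² = 1.48619×10²² m².
P = σAT⁴ ⇒ T = (P/(σA))^(1/4) = (3.0825×10³⁰/(5.670×10⁻⁸×1.48619×10²²))^(1/4) = 7777 K.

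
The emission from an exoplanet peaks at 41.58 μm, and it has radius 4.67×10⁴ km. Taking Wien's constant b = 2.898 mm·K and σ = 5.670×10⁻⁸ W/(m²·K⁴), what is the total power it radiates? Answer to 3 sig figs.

P ≈ 3.67×10¹⁶ W

Wien's law: T = b/λ_max = 2.898×10⁻³/4.158×10⁻⁵ = 69.6970 K.
Surface area A = 4πR² = 4π(4.67×10⁷ m)² = 2.74059×10¹⁶ m².
Then P = σAT⁴ = 5.670×10⁻⁸×2.74059×10¹⁶×(69.6970)⁴ = 3.67×10¹⁶ W.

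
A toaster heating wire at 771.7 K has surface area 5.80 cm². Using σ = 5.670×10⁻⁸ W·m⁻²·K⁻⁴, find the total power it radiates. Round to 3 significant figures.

P ≈ 11.7 W

Area A = 5.80 cm² = 5.80×10⁻⁴ m².
P = σAT⁴ = 5.670×10⁻⁸ × 5.80×10⁻⁴ × (771.7)⁴ = 11.7 W.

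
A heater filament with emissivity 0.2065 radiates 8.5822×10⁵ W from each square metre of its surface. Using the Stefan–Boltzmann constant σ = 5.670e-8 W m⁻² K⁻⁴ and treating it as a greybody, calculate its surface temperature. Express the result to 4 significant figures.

T ≈ 2926 K

I = εσT⁴, so T = (I/εσ)^(1/4) = (8.5822×10⁵/(0.2065×5.670×10⁻⁸))^(1/4) = 2926 K.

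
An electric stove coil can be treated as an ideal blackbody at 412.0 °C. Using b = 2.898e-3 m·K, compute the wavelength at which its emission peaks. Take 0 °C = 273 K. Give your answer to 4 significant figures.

T = 412.0 °C + 273 = 685.0 K.
Wien's displacement law: λ_max = b/T = (2.898×10⁻³ m·K)/(685.0 K) = 4.2307×10⁻⁶ m.
That is 4.231 μm, in the infrared range.

λ_max ≈ 4.231 μm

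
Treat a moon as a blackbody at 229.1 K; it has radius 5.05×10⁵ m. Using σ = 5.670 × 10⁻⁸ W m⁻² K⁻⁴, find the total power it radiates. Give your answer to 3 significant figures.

P ≈ 5.01×10¹⁴ W

Surface area A = 4πR² = 4π(5.05×10⁵ m)² = 3.20474×10¹² m².
P = σAT⁴ = 5.670×10⁻⁸ × 3.20474×10¹² × (229.1)⁴ = 5.01×10¹⁴ W.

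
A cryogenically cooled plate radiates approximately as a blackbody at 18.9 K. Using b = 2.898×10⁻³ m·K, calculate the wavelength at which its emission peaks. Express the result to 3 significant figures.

λ_max ≈ 1.53×10⁻⁴ m

Wien's displacement law: λ_max = b/T = (2.898×10⁻³ m·K)/(18.9 K) = 1.533×10⁻⁴ m.
That is 1.53×10⁻⁴ m, in the infrared range.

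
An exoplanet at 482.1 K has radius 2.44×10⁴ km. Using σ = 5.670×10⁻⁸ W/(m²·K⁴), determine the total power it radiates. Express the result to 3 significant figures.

P ≈ 2.29×10¹⁹ W

Surface area A = 4πR² = 4π(2.44×10⁷ m)² = 7.48151×10¹⁵ m².
P = σAT⁴ = 5.670×10⁻⁸ × 7.48151×10¹⁵ × (482.1)⁴ = 2.29×10¹⁹ W.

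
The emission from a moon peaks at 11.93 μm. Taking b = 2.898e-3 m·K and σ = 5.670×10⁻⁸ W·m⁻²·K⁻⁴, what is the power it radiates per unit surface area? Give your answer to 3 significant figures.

I ≈ 197 W/m²

Wien's law: T = b/λ_max = 2.898×10⁻³/1.193×10⁻⁵ = 242.917 K.
Then I = σT⁴ = 5.670×10⁻⁸×(242.917)⁴ = 197 W/m².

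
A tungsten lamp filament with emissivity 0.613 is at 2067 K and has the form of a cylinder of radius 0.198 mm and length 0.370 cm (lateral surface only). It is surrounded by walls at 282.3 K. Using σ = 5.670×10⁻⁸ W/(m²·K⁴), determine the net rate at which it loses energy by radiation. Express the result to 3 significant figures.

Lateral area A = 2πrL = 2π×1.98×10⁻⁴×3.70×10⁻³ = 4.60306×10⁻⁶ m².
Net radiated power P_net = εσA(T⁴ − T₀⁴) = 0.613×5.670×10⁻⁸×4.60306×10⁻⁶×(2067⁴ − 282.3⁴).
T⁴ − T₀⁴ = 1.82542×10¹³ − 6.35102×10⁹ = 1.82478×10¹³ K⁴, so P_net = 2.92 W.

Net loss ≈ 2.92 W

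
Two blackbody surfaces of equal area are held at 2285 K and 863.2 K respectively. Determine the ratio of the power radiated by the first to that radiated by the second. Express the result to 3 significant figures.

With equal areas, P₁/P₂ = (T₁/T₂)⁴ = (2285/863.2)⁴ = 49.1.

P₁/P₂ ≈ 49.1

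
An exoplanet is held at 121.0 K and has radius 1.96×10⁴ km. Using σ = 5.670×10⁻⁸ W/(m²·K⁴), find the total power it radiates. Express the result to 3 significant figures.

Surface area A = 4πR² = 4π(1.96×10⁷ m)² = 4.82750×10¹⁵ m².
P = σAT⁴ = 5.670×10⁻⁸ × 4.82750×10¹⁵ × (121.0)⁴ = 5.87×10¹⁶ W.

P ≈ 5.87×10¹⁶ W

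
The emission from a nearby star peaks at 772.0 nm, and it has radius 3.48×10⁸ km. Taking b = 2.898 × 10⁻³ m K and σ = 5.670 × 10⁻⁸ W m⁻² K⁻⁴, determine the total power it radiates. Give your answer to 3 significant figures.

Wien's law: T = b/λ_max = 2.898×10⁻³/7.720×10⁻⁷ = 3753.89 K.
Surface area A = 4πR² = 4π(3.48×10¹¹ m)² = 1.52184×10²⁴ m².
Then P = σAT⁴ = 5.670×10⁻⁸×1.52184×10²⁴×(3753.89)⁴ = 1.71×10³¹ W.

P ≈ 1.71×10³¹ W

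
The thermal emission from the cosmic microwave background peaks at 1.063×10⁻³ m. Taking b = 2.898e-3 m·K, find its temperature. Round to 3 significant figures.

Wien's law gives T = b/λ_max = (2.898×10⁻³ m·K)/(1.063×10⁻³ m) = 2.73 K.

T ≈ 2.73 K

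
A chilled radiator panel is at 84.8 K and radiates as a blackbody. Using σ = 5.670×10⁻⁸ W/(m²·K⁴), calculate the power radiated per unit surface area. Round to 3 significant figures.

I ≈ 2.93 W/m²

Stefan–Boltzmann: I = σT⁴ = 5.670×10⁻⁸ × (84.8)⁴ = 2.93 W/m².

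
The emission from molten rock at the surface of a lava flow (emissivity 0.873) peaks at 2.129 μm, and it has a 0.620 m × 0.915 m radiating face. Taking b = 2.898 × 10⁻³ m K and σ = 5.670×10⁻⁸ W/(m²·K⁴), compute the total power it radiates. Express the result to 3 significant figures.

P ≈ 9.64×10⁴ W

Wien's law: T = b/λ_max = 2.898×10⁻³/2.129×10⁻⁶ = 1361.20 K.
Area A = 0.620 × 0.915 = 0.5673 m².
Then P = εσAT⁴ = 0.873×5.670×10⁻⁸×0.5673×(1361.20)⁴ = 9.64×10⁴ W.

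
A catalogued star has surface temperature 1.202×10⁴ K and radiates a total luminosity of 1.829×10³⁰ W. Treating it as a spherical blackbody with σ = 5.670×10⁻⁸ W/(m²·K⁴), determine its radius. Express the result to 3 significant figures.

R ≈ 1.11×10¹⁰ m

L = 4πR²σT⁴ ⇒ R = √(L/(4πσT⁴)).
σT⁴ = 1.18359×10⁹ W/m², so R = √(1.829×10³⁰/(4π×1.18359×10⁹)) = 1.11×10¹⁰ m.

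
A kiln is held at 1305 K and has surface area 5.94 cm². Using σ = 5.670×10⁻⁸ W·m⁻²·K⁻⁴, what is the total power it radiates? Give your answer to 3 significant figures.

Area A = 5.94 cm² = 5.94×10⁻⁴ m².
P = σAT⁴ = 5.670×10⁻⁸ × 5.94×10⁻⁴ × (1305)⁴ = 97.7 W.

P ≈ 97.7 W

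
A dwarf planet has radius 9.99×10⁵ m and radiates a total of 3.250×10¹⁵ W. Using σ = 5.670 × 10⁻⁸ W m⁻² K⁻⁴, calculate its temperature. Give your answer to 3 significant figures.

Surface area A = 4πR² = 4π(9.99×10⁵ m)² = 1.25413×10¹³ m².
P = σAT⁴ ⇒ T = (P/(σA))^(1/4) = (3.250×10¹⁵/(5.670×10⁻⁸×1.25413×10¹³))^(1/4) = 260 K.

T ≈ 260 K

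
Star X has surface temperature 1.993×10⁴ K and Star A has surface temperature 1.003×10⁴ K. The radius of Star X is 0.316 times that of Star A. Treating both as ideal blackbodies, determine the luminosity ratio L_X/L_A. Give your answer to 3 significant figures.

L_X/L_A ≈ 1.56

L ∝ R²T⁴, so L_X/L_A = (R_X/R_A)²(T_X/T_A)⁴ = (0.316)² × (1.993×10⁴/1.003×10⁴)⁴ = 0.099856 × 15.5893 = 1.56.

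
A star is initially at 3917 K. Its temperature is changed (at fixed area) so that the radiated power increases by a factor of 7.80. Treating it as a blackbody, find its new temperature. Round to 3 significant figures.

P ∝ T⁴, so T₂/T₁ = (P₂/P₁)^(1/4) = (7.80)^(1/4) = 1.67118.
T₂ = 3917 × 1.67118 = 6.55×10³ K.

T₂ ≈ 6.55×10³ K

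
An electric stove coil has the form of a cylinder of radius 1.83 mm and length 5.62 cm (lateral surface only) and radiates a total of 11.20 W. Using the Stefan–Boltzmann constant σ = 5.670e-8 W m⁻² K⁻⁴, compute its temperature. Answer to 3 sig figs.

Lateral area A = 2πrL = 2π×1.83×10⁻³×0.0562 = 6.46200×10⁻⁴ m².
P = σAT⁴ ⇒ T = (P/(σA))^(1/4) = (11.20/(5.670×10⁻⁸×6.46200×10⁻⁴))^(1/4) = 744 K.

T ≈ 744 K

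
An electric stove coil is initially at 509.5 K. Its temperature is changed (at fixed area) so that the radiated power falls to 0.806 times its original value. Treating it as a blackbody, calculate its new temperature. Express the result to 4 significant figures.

T₂ ≈ 482.8 K

P ∝ T⁴, so T₂/T₁ = (P₂/P₁)^(1/4) = (0.806)^(1/4) = 0.947510.
T₂ = 509.5 × 0.947510 = 482.8 K.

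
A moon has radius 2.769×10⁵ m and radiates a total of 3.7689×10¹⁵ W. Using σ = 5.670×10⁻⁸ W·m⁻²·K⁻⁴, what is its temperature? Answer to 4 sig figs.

Surface area A = 4πR² = 4π(2.769×10⁵ m)² = 9.63509×10¹¹ m².
P = σAT⁴ ⇒ T = (P/(σA))^(1/4) = (3.7689×10¹⁵/(5.670×10⁻⁸×9.63509×10¹¹))^(1/4) = 512.5 K.

T ≈ 512.5 K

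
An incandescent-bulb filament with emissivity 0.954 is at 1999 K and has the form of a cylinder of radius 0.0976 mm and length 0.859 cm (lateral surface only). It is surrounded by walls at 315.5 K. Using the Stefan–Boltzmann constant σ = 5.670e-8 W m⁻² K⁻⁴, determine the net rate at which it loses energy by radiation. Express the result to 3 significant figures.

Lateral area A = 2πrL = 2π×9.76×10⁻⁵×8.59×10⁻³ = 5.26772×10⁻⁶ m².
Net radiated power P_net = εσA(T⁴ − T₀⁴) = 0.954×5.670×10⁻⁸×5.26772×10⁻⁶×(1999⁴ − 315.5⁴).
T⁴ − T₀⁴ = 1.59680×10¹³ − 9.90826×10⁹ = 1.59581×10¹³ K⁴, so P_net = 4.55 W.

Net loss ≈ 4.55 W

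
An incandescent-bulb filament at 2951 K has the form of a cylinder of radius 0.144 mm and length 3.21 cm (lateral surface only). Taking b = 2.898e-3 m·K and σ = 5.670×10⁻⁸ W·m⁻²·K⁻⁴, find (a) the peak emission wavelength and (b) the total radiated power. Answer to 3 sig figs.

λ_max ≈ 982 nm; P ≈ 125 W

(a) λ_max = b/T = 2.898×10⁻³/2951 = 9.820×10⁻⁷ m = 982 nm.
Lateral area A = 2πrL = 2π×1.44×10⁻⁴×0.0321 = 2.90434×10⁻⁵ m².
(b) P = σAT⁴ = 5.670×10⁻⁸×2.90434×10⁻⁵×(2951)⁴ = 125 W.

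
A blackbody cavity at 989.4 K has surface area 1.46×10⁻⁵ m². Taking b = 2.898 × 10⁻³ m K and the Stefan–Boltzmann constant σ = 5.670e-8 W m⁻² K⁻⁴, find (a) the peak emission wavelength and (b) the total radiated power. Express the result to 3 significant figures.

(a) λ_max = b/T = 2.898×10⁻³/989.4 = 2.929×10⁻⁶ m = 2.93 μm.
Area A = 1.46×10⁻⁵ m².
(b) P = σAT⁴ = 5.670×10⁻⁸×1.46×10⁻⁵×(989.4)⁴ = 0.793 W.

λ_max ≈ 2.93 μm; P ≈ 0.793 W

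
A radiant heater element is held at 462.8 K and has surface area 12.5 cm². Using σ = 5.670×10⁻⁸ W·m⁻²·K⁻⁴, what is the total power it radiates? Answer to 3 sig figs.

P ≈ 3.25 W

Area A = 12.5 cm² = 1.25×10⁻³ m².
P = σAT⁴ = 5.670×10⁻⁸ × 1.25×10⁻³ × (462.8)⁴ = 3.25 W.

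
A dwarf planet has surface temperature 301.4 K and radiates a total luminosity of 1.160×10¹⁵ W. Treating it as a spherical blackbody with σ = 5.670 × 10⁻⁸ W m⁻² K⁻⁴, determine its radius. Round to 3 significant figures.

L = 4πR²σT⁴ ⇒ R = √(L/(4πσT⁴)).
σT⁴ = 467.903 W/m², so R = √(1.160×10¹⁵/(4π×467.903)) = 4.44×10⁵ m.

R ≈ 4.44×10⁵ m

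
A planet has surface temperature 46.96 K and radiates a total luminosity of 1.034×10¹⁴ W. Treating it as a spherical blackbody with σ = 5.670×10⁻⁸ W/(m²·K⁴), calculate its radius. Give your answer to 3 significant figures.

L = 4πR²σT⁴ ⇒ R = √(L/(4πσT⁴)).
σT⁴ = 0.275737 W/m², so R = √(1.034×10¹⁴/(4π×0.275737)) = 5.46×10⁶ m.

R ≈ 5.46×10⁶ m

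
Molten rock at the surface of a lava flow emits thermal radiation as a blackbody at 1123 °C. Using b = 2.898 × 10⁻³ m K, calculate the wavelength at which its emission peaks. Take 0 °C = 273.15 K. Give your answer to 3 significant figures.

T = 1123 °C + 273.15 = 1396.15 K.
Wien's displacement law: λ_max = b/T = (2.898×10⁻³ m·K)/(1396.15 K) = 2.076×10⁻⁶ m.
That is 2.08 μm, in the infrared range.

λ_max ≈ 2.08 μm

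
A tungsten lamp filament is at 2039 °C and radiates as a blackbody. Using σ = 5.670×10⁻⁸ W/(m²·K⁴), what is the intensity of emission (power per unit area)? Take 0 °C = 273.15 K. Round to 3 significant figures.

T = 2039 °C + 273.15 = 2312.15 K.
Stefan–Boltzmann: I = σT⁴ = 5.670×10⁻⁸ × (2312.15)⁴ = 1.62×10⁶ W/m².

I ≈ 1.62×10⁶ W/m²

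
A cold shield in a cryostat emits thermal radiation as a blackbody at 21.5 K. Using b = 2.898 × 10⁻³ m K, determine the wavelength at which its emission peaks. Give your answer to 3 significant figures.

Wien's displacement law: λ_max = b/T = (2.898×10⁻³ m·K)/(21.5 K) = 1.348×10⁻⁴ m.
That is 1.35×10⁻⁴ m, in the infrared range.

λ_max ≈ 1.35×10⁻⁴ m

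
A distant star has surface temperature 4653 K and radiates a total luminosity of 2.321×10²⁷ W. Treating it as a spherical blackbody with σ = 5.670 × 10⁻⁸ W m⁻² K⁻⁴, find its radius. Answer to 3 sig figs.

R ≈ 2.64×10⁹ m

L = 4πR²σT⁴ ⇒ R = √(L/(4πσT⁴)).
σT⁴ = 2.65776×10⁷ W/m², so R = √(2.321×10²⁷/(4π×2.65776×10⁷)) = 2.64×10⁹ m.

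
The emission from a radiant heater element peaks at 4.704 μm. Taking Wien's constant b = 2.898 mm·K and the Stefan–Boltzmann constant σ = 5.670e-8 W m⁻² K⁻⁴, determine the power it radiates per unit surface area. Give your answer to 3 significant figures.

Wien's law: T = b/λ_max = 2.898×10⁻³/4.704×10⁻⁶ = 616.071 K.
Then I = σT⁴ = 5.670×10⁻⁸×(616.071)⁴ = 8.17×10³ W/m².

I ≈ 8.17×10³ W/m²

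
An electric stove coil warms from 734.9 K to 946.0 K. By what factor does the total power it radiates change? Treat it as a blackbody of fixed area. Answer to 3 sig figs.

P₂/P₁ ≈ 2.75

P ∝ T⁴, so P₂/P₁ = (T₂/T₁)⁴ = (946.0/734.9)⁴ = (1.28725)⁴ = 2.75.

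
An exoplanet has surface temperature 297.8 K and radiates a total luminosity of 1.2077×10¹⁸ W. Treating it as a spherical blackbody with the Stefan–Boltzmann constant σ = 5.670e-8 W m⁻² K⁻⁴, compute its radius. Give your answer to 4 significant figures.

R ≈ 1.468×10⁷ m

L = 4πR²σT⁴ ⇒ R = √(L/(4πσT⁴)).
σT⁴ = 445.946 W/m², so R = √(1.2077×10¹⁸/(4π×445.946)) = 1.468×10⁷ m.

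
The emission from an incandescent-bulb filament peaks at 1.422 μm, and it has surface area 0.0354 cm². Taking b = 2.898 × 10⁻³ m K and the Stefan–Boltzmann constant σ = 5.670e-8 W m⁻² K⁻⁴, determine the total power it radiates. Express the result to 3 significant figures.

Wien's law: T = b/λ_max = 2.898×10⁻³/1.422×10⁻⁶ = 2037.97 K.
Area A = 0.0354 cm² = 3.54×10⁻⁶ m².
Then P = σAT⁴ = 5.670×10⁻⁸×3.54×10⁻⁶×(2037.97)⁴ = 3.46 W.

P ≈ 3.46 W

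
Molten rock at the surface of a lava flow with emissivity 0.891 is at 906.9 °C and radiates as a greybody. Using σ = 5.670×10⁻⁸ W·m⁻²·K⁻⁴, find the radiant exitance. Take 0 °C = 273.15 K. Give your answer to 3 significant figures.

T = 906.9 °C + 273.15 = 1180.05 K.
Stefan–Boltzmann: I = εσT⁴ = 0.891 × 5.670×10⁻⁸ × (1180.05)⁴ = 9.80×10⁴ W/m².

I ≈ 9.80×10⁴ W/m²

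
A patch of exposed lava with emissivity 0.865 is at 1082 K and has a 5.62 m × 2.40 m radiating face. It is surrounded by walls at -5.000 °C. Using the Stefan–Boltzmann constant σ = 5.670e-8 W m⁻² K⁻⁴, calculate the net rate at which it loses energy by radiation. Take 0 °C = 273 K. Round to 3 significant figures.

Net loss ≈ 9.03×10⁵ W

Surroundings: T = -5.000 °C + 273 = 268.000 K.
Area A = 5.62 × 2.40 = 13.488 m².
Net radiated power P_net = εσA(T⁴ − T₀⁴) = 0.865×5.670×10⁻⁸×13.488×(1082⁴ − 268.000⁴).
T⁴ − T₀⁴ = 1.37059×10¹² − 5.15869×10⁹ = 1.36543×10¹² K⁴, so P_net = 9.03×10⁵ W.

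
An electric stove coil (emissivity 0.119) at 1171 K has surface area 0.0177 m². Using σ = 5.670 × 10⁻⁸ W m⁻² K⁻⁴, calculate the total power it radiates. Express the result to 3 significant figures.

P ≈ 225 W

Area A = 0.0177 m².
P = εσAT⁴ = 0.119 × 5.670×10⁻⁸ × 0.0177 × (1171)⁴ = 225 W.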